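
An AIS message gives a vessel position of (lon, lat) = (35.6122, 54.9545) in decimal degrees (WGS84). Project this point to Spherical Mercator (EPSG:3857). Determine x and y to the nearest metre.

Web Mercator is spherical with R = a = 6378137 m.
x = R·λ = 6378137 × 0.621550144 = 3964331.970 m.
y = R·ln tan(π/4 + φ/2) = 6378137 × 1.152850824 = 7353040.494 m.

x 3964332 m, y 7353040 m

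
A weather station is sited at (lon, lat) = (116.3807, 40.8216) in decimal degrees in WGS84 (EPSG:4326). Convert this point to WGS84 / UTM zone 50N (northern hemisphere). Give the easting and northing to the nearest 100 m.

Zone 50 central meridian λ₀ = 6×50 − 183 = 117°; Δλ = -0.6193°.
Transverse Mercator on WGS84 with k₀ = 0.9996 gives E = 447775.590 m, N = 4519137.784 m.

E 447800 m, N 4519100 m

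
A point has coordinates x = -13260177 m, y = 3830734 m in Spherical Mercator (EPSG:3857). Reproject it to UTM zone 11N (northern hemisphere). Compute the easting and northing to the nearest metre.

E 301026 m, N 3599189 m

Web Mercator inverse (R = 6378137 m) → φ = 32.51219827°, λ = -119.11819669°.
UTM 11N forward: E = 301025.939 m, N = 3599188.700 m.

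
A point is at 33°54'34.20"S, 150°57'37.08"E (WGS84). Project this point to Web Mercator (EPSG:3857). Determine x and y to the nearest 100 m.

x 16804800 m, y -4016700 m

Web Mercator is spherical with R = a = 6378137 m.
x = R·λ = 6378137 × 2.634754275 = 16804823.726 m.
y = R·ln tan(π/4 + φ/2) = 6378137 × -0.629753884 = -4016656.551 m.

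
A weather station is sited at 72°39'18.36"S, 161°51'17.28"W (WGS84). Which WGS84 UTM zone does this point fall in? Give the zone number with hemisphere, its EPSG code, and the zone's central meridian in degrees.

UTM zone = ⌊(λ + 180)/6⌋ + 1; -161.8548° ∈ [-162°, -156°) → zone 4.
Hemisphere: S (φ < 0).
Central meridian λ₀ = 6×4 − 183 = -159°.
EPSG code: 32704.

Zone 4S (EPSG:32704), central meridian -159°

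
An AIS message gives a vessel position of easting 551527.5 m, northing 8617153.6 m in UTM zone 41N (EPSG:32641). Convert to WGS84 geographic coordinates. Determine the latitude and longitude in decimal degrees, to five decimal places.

lat 77.62220°, lon 65.15380°

Zone 41N: λ₀ = 63°, k₀ = 0.9996, false easting 500000 m.
Meridian distance M = (N − FN)/k₀ = 8620601.8 m.
Inverse transverse Mercator on WGS84 gives φ = 77.62220022°, λ = 65.15380188°.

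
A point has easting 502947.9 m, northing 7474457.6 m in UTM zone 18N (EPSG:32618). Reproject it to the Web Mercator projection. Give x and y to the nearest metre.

Unproject from UTM 18N (λ₀ = -75°) → φ = 67.38640019°, λ = -74.93129942°.
Web Mercator (R = 6378137 m): x = -8341314.096 m, y = 10267029.060 m.

x -8341314 m, y 10267029 m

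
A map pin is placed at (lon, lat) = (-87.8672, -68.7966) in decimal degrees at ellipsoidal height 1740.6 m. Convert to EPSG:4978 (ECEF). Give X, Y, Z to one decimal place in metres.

WGS84: a = 6378137 m, e² = 0.006694380; N(φ) = a/√(1−e²sin²φ) = 6396774.519 m.
X = (N+h)·cosφ·cosλ = 86125.304 m; Y = (N+h)·cosφ·sinλ = -2312611.108 m; Z = (N(1−e²)+h)·sinφ = -5925427.159 m.

X 86125.3 m, Y -2312611.1 m, Z -5925427.2 m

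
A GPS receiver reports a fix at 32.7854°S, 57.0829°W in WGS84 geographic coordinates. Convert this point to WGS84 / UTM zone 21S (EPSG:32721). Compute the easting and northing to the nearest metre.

E 492237 m, N 6372500 m

Zone 21 central meridian λ₀ = 6×21 − 183 = -57°; Δλ = -0.0829°.
Transverse Mercator on WGS84 with k₀ = 0.9996 gives E = 492237.133 m, N = 6372500.182 m.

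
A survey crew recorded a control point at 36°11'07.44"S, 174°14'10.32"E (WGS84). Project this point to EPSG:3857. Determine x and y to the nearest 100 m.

Web Mercator is spherical with R = a = 6378137 m.
x = R·λ = 6378137 × 3.040995366 = 19395885.062 m.
y = R·ln tan(π/4 + φ/2) = 6378137 × -0.678279912 = -4326162.205 m.

x 19395900 m, y -4326200 m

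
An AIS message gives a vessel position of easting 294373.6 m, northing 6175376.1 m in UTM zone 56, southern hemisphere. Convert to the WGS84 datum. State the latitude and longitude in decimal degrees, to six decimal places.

lat -34.542800°, lon 150.759200°

Zone 56S: λ₀ = 153°, k₀ = 0.9996, false easting 500000 m, false northing 10000000 m.
Meridian distance M = (N − FN)/k₀ = -3826154.4 m.
Inverse transverse Mercator on WGS84 gives φ = -34.54280006°, λ = 150.75919989°.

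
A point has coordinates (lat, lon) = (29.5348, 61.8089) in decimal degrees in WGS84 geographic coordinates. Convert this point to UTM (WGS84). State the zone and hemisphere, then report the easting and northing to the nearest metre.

Longitude 61.8089° lies in the 6° band [60°, 66°), giving zone 41; latitude is north of the equator, so 41N.
Zone 41 central meridian λ₀ = 6×41 − 183 = 63°; Δλ = -1.1911°.
Transverse Mercator on WGS84 with k₀ = 0.9996 gives E = 384584.844 m, N = 3267830.670 m.

Zone 41N: E 384585 m, N 3267831 m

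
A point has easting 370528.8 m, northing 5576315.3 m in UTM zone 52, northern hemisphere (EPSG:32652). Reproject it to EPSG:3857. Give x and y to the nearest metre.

Unproject from UTM 52N (λ₀ = 129°) → φ = 50.32469967°, λ = 127.18109992°.
Web Mercator (R = 6378137 m): x = 14157735.282 m, y = 6502699.157 m.

x 14157735 m, y 6502699 m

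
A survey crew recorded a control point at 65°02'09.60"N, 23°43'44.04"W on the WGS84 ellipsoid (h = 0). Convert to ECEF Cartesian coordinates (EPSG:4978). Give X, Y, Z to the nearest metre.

X 2471119 m, Y -1086232 m, Z 5759405 m

WGS84: a = 6378137 m, e² = 0.006694380; N(φ) = a/√(1−e²sin²φ) = 6395755.809 m.
X = (N+h)·cosφ·cosλ = 2471119.325 m; Y = (N+h)·cosφ·sinλ = -1086232.487 m; Z = (N(1−e²)+h)·sinφ = 5759404.980 m.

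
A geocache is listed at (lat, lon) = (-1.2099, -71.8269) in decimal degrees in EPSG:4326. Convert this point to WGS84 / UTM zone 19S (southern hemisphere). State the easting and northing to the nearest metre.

Zone 19 central meridian λ₀ = 6×19 − 183 = -69°; Δλ = -2.8269°.
Transverse Mercator on WGS84 with k₀ = 0.9996 gives E = 185378.050 m, N = 9866105.510 m.

E 185378 m, N 9866106 m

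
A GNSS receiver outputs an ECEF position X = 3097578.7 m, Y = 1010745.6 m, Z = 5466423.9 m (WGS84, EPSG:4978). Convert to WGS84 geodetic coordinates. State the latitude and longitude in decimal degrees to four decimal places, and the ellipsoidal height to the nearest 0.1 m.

λ = atan2(Y, X) = 18.07159932°; p = √(X²+Y²) = 3258312.5 m.
Bowring's method on WGS84 (a = 6378137 m, b = 6356752.314 m) gives φ = 59.37150026°, h = 1497.114 m.

lat 59.3715°, lon 18.0716°, h 1497.1 m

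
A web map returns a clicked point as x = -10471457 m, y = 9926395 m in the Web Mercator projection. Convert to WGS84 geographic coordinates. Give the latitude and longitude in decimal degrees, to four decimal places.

lat 66.1804°, lon -94.0667°

R = 6378137 m. λ = x/R = -94.06669870°.
φ = 2·arctan(exp(y/R)) − 90° = 2·arctan(4.74132) − 90° = 66.18040020°.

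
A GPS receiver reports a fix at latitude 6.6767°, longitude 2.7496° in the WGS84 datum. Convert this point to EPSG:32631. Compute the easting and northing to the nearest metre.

E 472324 m, N 738016 m

Zone 31 central meridian λ₀ = 6×31 − 183 = 3°; Δλ = -0.2504°.
Transverse Mercator on WGS84 with k₀ = 0.9996 gives E = 472324.379 m, N = 738016.444 m.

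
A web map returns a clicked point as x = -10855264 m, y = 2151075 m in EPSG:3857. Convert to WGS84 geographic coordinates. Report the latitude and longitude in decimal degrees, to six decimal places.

lat 18.967203°, lon -97.514496°

R = 6378137 m. λ = x/R = -97.51449564°.
φ = 2·arctan(exp(y/R)) − 90° = 2·arctan(1.40110) − 90° = 18.96720317°.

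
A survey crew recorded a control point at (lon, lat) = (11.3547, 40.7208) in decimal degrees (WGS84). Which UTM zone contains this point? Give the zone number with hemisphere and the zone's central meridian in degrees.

UTM zone = ⌊(λ + 180)/6⌋ + 1; 11.3547° ∈ [6°, 12°) → zone 32.
Hemisphere: N (φ ≥ 0).
Central meridian λ₀ = 6×32 − 183 = 9°.

Zone 32N, central meridian 9°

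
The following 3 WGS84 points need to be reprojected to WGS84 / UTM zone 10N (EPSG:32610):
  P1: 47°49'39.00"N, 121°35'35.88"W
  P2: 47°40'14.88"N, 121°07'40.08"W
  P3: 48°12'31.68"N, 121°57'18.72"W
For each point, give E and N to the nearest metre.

P1: E 605282 m, N 5298086 m; P2: E 640542 m, N 5281410 m; P3: E 577622 m, N 5340036 m

UTM zone 10N: λ₀ = -123°, k₀ = 0.9996.
P1 (47.8275°, -121.5933°) → (605281.798, 5298085.791) m.
P2 (47.6708°, -121.1278°) → (640541.572, 5281409.888) m.
P3 (48.2088°, -121.9552°) → (577621.895, 5340035.593) m.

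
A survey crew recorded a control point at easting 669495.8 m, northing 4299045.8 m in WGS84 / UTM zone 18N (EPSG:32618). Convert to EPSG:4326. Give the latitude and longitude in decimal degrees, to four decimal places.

lat 38.8239°, lon -73.0475°

Zone 18N: λ₀ = -75°, k₀ = 0.9996, false easting 500000 m.
Meridian distance M = (N − FN)/k₀ = 4300766.1 m.
Inverse transverse Mercator on WGS84 gives φ = 38.82389968°, λ = -73.04749981°.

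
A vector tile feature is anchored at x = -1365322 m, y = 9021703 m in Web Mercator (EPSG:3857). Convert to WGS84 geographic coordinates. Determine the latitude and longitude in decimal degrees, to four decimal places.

lat 62.6779°, lon -12.2649°

R = 6378137 m. λ = x/R = -12.26489620°.
φ = 2·arctan(exp(y/R)) − 90° = 2·arctan(4.11432) − 90° = 62.67789846°.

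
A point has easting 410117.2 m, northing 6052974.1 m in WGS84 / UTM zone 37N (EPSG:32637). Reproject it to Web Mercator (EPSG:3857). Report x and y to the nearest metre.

x 4186514 m, y 7287732 m

Unproject from UTM 37N (λ₀ = 39°) → φ = 54.61620014°, λ = 37.60809948°.
Web Mercator (R = 6378137 m): x = 4186514.484 m, y = 7287731.874 m.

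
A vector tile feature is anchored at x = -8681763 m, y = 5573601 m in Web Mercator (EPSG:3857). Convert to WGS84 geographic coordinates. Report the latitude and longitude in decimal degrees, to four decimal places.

lat 44.6948°, lon -77.9896°

R = 6378137 m. λ = x/R = -77.98960396°.
φ = 2·arctan(exp(y/R)) − 90° = 2·arctan(2.39614) − 90° = 44.69479820°.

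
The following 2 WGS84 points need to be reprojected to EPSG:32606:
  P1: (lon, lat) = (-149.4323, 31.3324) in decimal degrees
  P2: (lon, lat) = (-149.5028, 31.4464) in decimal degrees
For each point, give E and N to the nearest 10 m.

UTM zone 6N: λ₀ = -147°, k₀ = 0.9996.
P1 (31.3324°, -149.4323°) → (268575.087, 3468996.454) m.
P2 (31.4464°, -149.5028°) → (262153.088, 3481787.196) m.

P1: E 268580 m, N 3469000 m; P2: E 262150 m, N 3481790 m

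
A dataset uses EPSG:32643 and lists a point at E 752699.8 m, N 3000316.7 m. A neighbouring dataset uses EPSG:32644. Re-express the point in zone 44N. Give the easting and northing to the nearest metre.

UTM 43N → geographic: φ = 27.10220019°, λ = 77.54880045°.
UTM 44N (λ₀ = 81°) forward: E = 157776.796 m, N = 3002454.247 m.

E 157777 m, N 3002454 m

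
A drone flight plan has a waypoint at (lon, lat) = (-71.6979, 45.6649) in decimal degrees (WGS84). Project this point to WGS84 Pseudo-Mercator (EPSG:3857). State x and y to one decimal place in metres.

x -7981373.7 m, y 5726810.9 m

Web Mercator is spherical with R = a = 6378137 m.
x = R·λ = 6378137 × -1.251364422 = -7981373.719 m.
y = R·ln tan(π/4 + φ/2) = 6378137 × 0.897881445 = 5726810.867 m.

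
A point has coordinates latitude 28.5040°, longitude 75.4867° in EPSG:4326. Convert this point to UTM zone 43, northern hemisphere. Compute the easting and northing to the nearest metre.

E 547629 m, N 3153132 m

Zone 43 central meridian λ₀ = 6×43 − 183 = 75°; Δλ = +0.4867°.
Transverse Mercator on WGS84 with k₀ = 0.9996 gives E = 547629.390 m, N = 3153131.628 m.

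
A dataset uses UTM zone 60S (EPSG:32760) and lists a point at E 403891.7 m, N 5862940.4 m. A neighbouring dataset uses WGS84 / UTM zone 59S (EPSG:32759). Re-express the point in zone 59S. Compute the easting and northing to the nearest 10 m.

UTM 60S → geographic: φ = -37.37529974°, λ = 175.91449981°.
UTM 59S (λ₀ = 171°) forward: E = 935255.709 m, N = 5852145.808 m.

E 935260 m, N 5852150 m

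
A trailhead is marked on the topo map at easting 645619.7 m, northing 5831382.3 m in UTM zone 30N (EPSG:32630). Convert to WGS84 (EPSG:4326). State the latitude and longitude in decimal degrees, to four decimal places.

lat 52.6129°, lon -0.8492°

Zone 30N: λ₀ = -3°, k₀ = 0.9996, false easting 500000 m.
Meridian distance M = (N − FN)/k₀ = 5833715.8 m.
Inverse transverse Mercator on WGS84 gives φ = 52.61289955°, λ = -0.84919948°.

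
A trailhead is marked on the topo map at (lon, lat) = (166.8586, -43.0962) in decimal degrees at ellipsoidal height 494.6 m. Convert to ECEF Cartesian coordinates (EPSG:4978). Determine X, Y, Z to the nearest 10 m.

X -4542850 m, Y 1060620 m, Z -4335650 m

WGS84: a = 6378137 m, e² = 0.006694380; N(φ) = a/√(1−e²sin²φ) = 6388125.987 m.
X = (N+h)·cosφ·cosλ = -4542851.459 m; Y = (N+h)·cosφ·sinλ = 1060615.501 m; Z = (N(1−e²)+h)·sinφ = -4335649.692 m.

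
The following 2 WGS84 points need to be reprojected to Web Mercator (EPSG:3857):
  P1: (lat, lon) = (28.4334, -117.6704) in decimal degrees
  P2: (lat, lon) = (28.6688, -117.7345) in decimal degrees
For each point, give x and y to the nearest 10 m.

Web Mercator: x = R·λ, y = R·ln tan(π/4+φ/2), R = 6378137 m.
P1 (28.4334°, -117.6704°) → (-13099009.009, 3303726.318) m.
P2 (28.6688°, -117.7345°) → (-13106144.589, 3333558.854) m.

P1: x -13099010 m, y 3303730 m; P2: x -13106140 m, y 3333560 m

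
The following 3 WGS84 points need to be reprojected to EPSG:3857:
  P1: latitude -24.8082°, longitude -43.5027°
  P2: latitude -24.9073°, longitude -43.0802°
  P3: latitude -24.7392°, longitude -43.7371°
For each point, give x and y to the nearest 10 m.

Web Mercator: x = R·λ, y = R·ln tan(π/4+φ/2), R = 6378137 m.
P1 (-24.8082°, -43.5027°) → (-4842698.412, -2852204.640) m.
P2 (-24.9073°, -43.0802°) → (-4795665.927, -2864362.806) m.
P3 (-24.7392°, -43.7371°) → (-4868791.701, -2843745.059) m.

P1: x -4842700 m, y -2852200 m; P2: x -4795670 m, y -2864360 m; P3: x -4868790 m, y -2843750 m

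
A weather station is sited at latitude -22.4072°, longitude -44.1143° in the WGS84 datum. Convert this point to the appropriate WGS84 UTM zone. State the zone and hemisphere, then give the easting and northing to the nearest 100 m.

Longitude -44.1143° lies in the 6° band [-48°, -42°), giving zone 23; latitude is south of the equator, so 23S.
Zone 23 central meridian λ₀ = 6×23 − 183 = -45°; Δλ = +0.8857°.
Transverse Mercator on WGS84 with k₀ = 0.9996 gives E = 591161.996 m, N = 7521831.985 m.

Zone 23S: E 591200 m, N 7521800 m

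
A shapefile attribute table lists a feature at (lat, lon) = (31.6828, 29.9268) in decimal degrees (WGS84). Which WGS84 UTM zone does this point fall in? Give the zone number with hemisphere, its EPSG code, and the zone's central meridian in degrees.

Zone 35N (EPSG:32635), central meridian 27°

UTM zone = ⌊(λ + 180)/6⌋ + 1; 29.9268° ∈ [24°, 30°) → zone 35.
Hemisphere: N (φ ≥ 0).
Central meridian λ₀ = 6×35 − 183 = 27°.
EPSG code: 32635.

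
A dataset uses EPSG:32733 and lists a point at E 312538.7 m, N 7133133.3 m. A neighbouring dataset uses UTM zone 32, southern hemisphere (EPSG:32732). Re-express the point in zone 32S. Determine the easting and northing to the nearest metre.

E 913714 m, N 7127951 m

UTM 33S → geographic: φ = -25.90829968°, λ = 13.12849979°.
UTM 32S (λ₀ = 9°) forward: E = 913713.697 m, N = 7127951.266 m.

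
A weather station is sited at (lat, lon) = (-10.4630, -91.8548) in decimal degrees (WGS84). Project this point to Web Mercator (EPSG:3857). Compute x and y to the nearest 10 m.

x -10225230 m, y -1171260 m

Web Mercator is spherical with R = a = 6378137 m.
x = R·λ = 6378137 × -1.603168694 = -10225229.563 m.
y = R·ln tan(π/4 + φ/2) = 6378137 × -0.183637306 = -1171263.893 m.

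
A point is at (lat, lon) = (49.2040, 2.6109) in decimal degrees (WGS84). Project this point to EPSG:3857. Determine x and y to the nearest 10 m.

x 290640 m, y 6309550 m

Web Mercator is spherical with R = a = 6378137 m.
x = R·λ = 6378137 × 0.045568801 = 290644.059 m.
y = R·ln tan(π/4 + φ/2) = 6378137 × 0.989246089 = 6309547.082 m.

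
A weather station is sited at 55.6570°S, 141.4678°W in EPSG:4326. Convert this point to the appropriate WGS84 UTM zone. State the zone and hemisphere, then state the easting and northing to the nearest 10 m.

Longitude -141.4678° lies in the 6° band [-144°, -138°), giving zone 7; latitude is south of the equator, so 7S.
Zone 7 central meridian λ₀ = 6×7 − 183 = -141°; Δλ = -0.4678°.
Transverse Mercator on WGS84 with k₀ = 0.9996 gives E = 470566.587 m, N = 3831995.102 m.

Zone 7S: E 470570 m, N 3832000 m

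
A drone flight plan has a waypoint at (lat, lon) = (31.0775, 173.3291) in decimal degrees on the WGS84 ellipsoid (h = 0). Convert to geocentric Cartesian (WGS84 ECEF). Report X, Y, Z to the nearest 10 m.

WGS84: a = 6378137 m, e² = 0.006694380; N(φ) = a/√(1−e²sin²φ) = 6383833.219 m.
X = (N+h)·cosφ·cosλ = -5430544.145 m; Y = (N+h)·cosφ·sinλ = 635146.301 m; Z = (N(1−e²)+h)·sinφ = 3273255.676 m.

X -5430540 m, Y 635150 m, Z 3273260 m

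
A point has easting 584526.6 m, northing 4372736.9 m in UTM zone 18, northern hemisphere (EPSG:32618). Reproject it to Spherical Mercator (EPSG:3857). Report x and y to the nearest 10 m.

Unproject from UTM 18N (λ₀ = -75°) → φ = 39.50010004°, λ = -74.01690056°.
Web Mercator (R = 6378137 m): x = -8239523.681 m, y = 4793561.892 m.

x -8239520 m, y 4793560 m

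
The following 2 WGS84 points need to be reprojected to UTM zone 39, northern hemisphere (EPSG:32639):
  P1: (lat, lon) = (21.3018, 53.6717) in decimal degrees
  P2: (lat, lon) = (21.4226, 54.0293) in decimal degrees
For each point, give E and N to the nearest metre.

UTM zone 39N: λ₀ = 51°, k₀ = 0.9996.
P1 (21.3018°, 53.6717°) → (777179.063, 2357898.118) m.
P2 (21.4226°, 54.0293°) → (814044.865, 2371953.308) m.

P1: E 777179 m, N 2357898 m; P2: E 814045 m, N 2371953 m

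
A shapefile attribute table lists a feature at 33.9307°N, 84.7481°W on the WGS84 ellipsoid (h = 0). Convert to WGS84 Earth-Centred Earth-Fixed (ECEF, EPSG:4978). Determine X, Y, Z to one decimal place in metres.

X 484909.6 m, Y -5275313.2 m, Z 3540071.3 m

WGS84: a = 6378137 m, e² = 0.006694380; N(φ) = a/√(1−e²sin²φ) = 6384799.205 m.
X = (N+h)·cosφ·cosλ = 484909.604 m; Y = (N+h)·cosφ·sinλ = -5275313.232 m; Z = (N(1−e²)+h)·sinφ = 3540071.255 m.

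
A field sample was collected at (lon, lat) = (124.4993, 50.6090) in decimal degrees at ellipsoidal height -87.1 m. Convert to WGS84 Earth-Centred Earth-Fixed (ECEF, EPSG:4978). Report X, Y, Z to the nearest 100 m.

X -2297100 m, Y 3342400 m, Z 4906000 m

WGS84: a = 6378137 m, e² = 0.006694380; N(φ) = a/√(1−e²sin²φ) = 6390926.412 m.
X = (N+h)·cosφ·cosλ = -2297124.411 m; Y = (N+h)·cosφ·sinλ = 3342424.238 m; Z = (N(1−e²)+h)·sinφ = 4905988.876 m.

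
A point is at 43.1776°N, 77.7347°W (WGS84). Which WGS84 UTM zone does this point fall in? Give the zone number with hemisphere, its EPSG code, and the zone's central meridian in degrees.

UTM zone = ⌊(λ + 180)/6⌋ + 1; -77.7347° ∈ [-78°, -72°) → zone 18.
Hemisphere: N (φ ≥ 0).
Central meridian λ₀ = 6×18 − 183 = -75°.
EPSG code: 32618.

Zone 18N (EPSG:32618), central meridian -75°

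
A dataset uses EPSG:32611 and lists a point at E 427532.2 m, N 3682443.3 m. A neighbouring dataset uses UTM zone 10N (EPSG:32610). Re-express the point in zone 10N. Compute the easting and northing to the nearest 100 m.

UTM 11N → geographic: φ = 33.27859993°, λ = -117.77820039°.
UTM 10N (λ₀ = -123°) forward: E = 986529.580 m, N = 3694358.901 m.

E 986500 m, N 3694400 m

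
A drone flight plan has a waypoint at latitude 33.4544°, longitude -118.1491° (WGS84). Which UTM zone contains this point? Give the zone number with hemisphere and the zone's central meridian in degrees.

Zone 11N, central meridian -117°

UTM zone = ⌊(λ + 180)/6⌋ + 1; -118.1491° ∈ [-120°, -114°) → zone 11.
Hemisphere: N (φ ≥ 0).
Central meridian λ₀ = 6×11 − 183 = -117°.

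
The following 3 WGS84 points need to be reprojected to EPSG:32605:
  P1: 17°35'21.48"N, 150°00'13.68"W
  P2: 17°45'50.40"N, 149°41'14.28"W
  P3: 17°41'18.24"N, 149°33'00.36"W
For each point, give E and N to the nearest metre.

UTM zone 5N: λ₀ = -153°, k₀ = 0.9996.
P1 (17.5893°, -150.0038°) → (818031.018, 1947262.754) m.
P2 (17.7640°, -149.6873°) → (851315.031, 1967176.790) m.
P3 (17.6884°, -149.5501°) → (866033.103, 1959063.032) m.

P1: E 818031 m, N 1947263 m; P2: E 851315 m, N 1967177 m; P3: E 866033 m, N 1959063 m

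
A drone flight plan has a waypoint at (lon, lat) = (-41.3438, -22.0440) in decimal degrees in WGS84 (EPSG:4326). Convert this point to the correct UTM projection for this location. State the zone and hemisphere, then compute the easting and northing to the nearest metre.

Longitude -41.3438° lies in the 6° band [-42°, -36°), giving zone 24; latitude is south of the equator, so 24S.
Zone 24 central meridian λ₀ = 6×24 − 183 = -39°; Δλ = -2.3438°.
Transverse Mercator on WGS84 with k₀ = 0.9996 gives E = 258096.893 m, N = 7560445.144 m.

Zone 24S: E 258097 m, N 7560445 m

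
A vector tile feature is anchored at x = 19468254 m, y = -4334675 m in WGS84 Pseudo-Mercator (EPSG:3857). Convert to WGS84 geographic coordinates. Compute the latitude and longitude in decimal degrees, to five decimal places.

R = 6378137 m. λ = x/R = 174.88630123°.
φ = 2·arctan(exp(y/R)) − 90° = 2·arctan(0.50681) − 90° = -36.24709684°.

lat -36.24710°, lon 174.88630°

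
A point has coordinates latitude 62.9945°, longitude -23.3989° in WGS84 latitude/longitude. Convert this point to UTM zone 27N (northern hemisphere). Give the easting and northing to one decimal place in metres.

E 378487.6 m, N 6987243.3 m

Zone 27 central meridian λ₀ = 6×27 − 183 = -21°; Δλ = -2.3989°.
Transverse Mercator on WGS84 with k₀ = 0.9996 gives E = 378487.588 m, N = 6987243.307 m.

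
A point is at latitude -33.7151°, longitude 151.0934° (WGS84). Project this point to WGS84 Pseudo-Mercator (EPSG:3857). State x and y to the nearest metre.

x 16819640 m, y -3990611 m

Web Mercator is spherical with R = a = 6378137 m.
x = R·λ = 6378137 × 2.637077308 = 16819640.350 m.
y = R·ln tan(π/4 + φ/2) = 6378137 × -0.625670281 = -3990610.770 m.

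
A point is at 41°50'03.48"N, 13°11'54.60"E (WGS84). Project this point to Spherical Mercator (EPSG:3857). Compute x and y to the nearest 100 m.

Web Mercator is spherical with R = a = 6378137 m.
x = R·λ = 6378137 × 0.230357281 = 1469250.299 m.
y = R·ln tan(π/4 + φ/2) = 6378137 × 0.805280698 = 5136190.614 m.

x 1469300 m, y 5136200 m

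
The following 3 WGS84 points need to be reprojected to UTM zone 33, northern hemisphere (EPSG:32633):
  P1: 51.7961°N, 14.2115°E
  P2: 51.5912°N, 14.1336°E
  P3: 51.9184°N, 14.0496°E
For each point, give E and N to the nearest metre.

P1: E 445624 m, N 5738654 m; P2: E 439981 m, N 5715927 m; P3: E 434637 m, N 5752389 m

UTM zone 33N: λ₀ = 15°, k₀ = 0.9996.
P1 (51.7961°, 14.2115°) → (445623.858, 5738654.298) m.
P2 (51.5912°, 14.1336°) → (439981.429, 5715927.49999) m.
P3 (51.9184°, 14.0496°) → (434636.672, 5752389.222) m.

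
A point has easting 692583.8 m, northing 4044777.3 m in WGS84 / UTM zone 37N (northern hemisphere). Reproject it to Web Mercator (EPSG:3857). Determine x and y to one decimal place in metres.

x 4580919.5 m, y 4373657.2 m

Unproject from UTM 37N (λ₀ = 39°) → φ = 36.52899982°, λ = 41.15110032°.
Web Mercator (R = 6378137 m): x = 4580919.534 m, y = 4373657.209 m.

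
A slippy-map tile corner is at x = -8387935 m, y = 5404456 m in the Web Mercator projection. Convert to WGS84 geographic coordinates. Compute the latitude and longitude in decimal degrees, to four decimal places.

lat 43.6046°, lon -75.3501°

R = 6378137 m. λ = x/R = -75.35010213°.
φ = 2·arctan(exp(y/R)) − 90° = 2·arctan(2.33343) − 90° = 43.60460241°.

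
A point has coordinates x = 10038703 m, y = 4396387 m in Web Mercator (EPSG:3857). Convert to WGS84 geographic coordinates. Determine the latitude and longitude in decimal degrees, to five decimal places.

R = 6378137 m. λ = x/R = 90.17920338°.
φ = 2·arctan(exp(y/R)) − 90° = 2·arctan(1.99230) − 90° = 36.69289987°.

lat 36.69290°, lon 90.17920°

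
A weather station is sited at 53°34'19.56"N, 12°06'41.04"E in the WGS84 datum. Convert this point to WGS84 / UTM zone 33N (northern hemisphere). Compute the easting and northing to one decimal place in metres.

Zone 33 central meridian λ₀ = 6×33 − 183 = 15°; Δλ = -2.8886°.
Transverse Mercator on WGS84 with k₀ = 0.9996 gives E = 308740.990 m, N = 5939795.591 m.

E 308741.0 m, N 5939795.6 m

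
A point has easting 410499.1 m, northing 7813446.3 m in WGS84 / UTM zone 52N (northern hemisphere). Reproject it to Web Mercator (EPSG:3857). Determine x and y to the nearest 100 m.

Unproject from UTM 52N (λ₀ = 129°) → φ = 70.41080025°, λ = 126.60759989°.
Web Mercator (R = 6378137 m): x = 14093893.550 m, y = 11203757.110 m.

x 14093900 m, y 11203800 m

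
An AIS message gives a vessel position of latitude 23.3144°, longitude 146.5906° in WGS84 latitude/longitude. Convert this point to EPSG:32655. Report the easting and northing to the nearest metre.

E 458142 m, N 2578384 m

Zone 55 central meridian λ₀ = 6×55 − 183 = 147°; Δλ = -0.4094°.
Transverse Mercator on WGS84 with k₀ = 0.9996 gives E = 458141.616 m, N = 2578383.634 m.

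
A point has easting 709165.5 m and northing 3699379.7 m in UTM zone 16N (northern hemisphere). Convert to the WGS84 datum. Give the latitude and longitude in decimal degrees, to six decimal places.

lat 33.413400°, lon -84.750600°

Zone 16N: λ₀ = -87°, k₀ = 0.9996, false easting 500000 m.
Meridian distance M = (N − FN)/k₀ = 3700860.0 m.
Inverse transverse Mercator on WGS84 gives φ = 33.41339972°, λ = -84.75059981°.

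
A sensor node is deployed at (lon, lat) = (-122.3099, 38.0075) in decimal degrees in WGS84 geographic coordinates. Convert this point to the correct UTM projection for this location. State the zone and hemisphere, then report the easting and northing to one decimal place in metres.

Zone 10N: E 560583.1 m, N 4206871.8 m

Longitude -122.3099° lies in the 6° band [-126°, -120°), giving zone 10; latitude is north of the equator, so 10N.
Zone 10 central meridian λ₀ = 6×10 − 183 = -123°; Δλ = +0.6901°.
Transverse Mercator on WGS84 with k₀ = 0.9996 gives E = 560583.123 m, N = 4206871.827 m.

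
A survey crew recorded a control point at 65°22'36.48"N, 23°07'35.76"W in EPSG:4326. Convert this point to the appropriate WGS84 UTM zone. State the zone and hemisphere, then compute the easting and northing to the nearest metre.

Zone 27N: E 401146 m, N 7252117 m

Longitude -23.1266° lies in the 6° band [-24°, -18°), giving zone 27; latitude is north of the equator, so 27N.
Zone 27 central meridian λ₀ = 6×27 − 183 = -21°; Δλ = -2.1266°.
Transverse Mercator on WGS84 with k₀ = 0.9996 gives E = 401146.263 m, N = 7252117.233 m.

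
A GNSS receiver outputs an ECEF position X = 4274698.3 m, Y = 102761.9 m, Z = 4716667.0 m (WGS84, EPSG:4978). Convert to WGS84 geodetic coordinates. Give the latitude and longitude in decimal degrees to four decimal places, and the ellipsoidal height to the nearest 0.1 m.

λ = atan2(Y, X) = 1.37710055°; p = √(X²+Y²) = 4275933.3 m.
Bowring's method on WGS84 (a = 6378137 m, b = 6356752.314 m) gives φ = 47.99730001°, h = -11.362 m.

lat 47.9973°, lon 1.3771°, h -11.4 m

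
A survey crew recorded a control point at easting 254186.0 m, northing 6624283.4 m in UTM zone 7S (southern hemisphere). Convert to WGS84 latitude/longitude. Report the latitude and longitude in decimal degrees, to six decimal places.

lat -30.488600°, lon -143.560900°

Zone 7S: λ₀ = -141°, k₀ = 0.9996, false easting 500000 m, false northing 10000000 m.
Meridian distance M = (N − FN)/k₀ = -3377067.4 m.
Inverse transverse Mercator on WGS84 gives φ = -30.48860019°, λ = -143.56090033°.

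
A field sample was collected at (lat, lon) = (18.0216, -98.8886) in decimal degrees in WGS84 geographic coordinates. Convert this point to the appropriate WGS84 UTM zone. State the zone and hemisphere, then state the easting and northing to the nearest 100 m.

Longitude -98.8886° lies in the 6° band [-102°, -96°), giving zone 14; latitude is north of the equator, so 14N.
Zone 14 central meridian λ₀ = 6×14 − 183 = -99°; Δλ = +0.1114°.
Transverse Mercator on WGS84 with k₀ = 0.9996 gives E = 511791.665 m, N = 1992578.831 m.

Zone 14N: E 511800 m, N 1992600 m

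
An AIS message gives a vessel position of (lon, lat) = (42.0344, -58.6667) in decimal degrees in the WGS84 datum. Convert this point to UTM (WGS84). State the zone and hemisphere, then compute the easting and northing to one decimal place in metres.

Zone 38S: E 328011.0 m, N 3493257.0 m

Longitude 42.0344° lies in the 6° band [42°, 48°), giving zone 38; latitude is south of the equator, so 38S.
Zone 38 central meridian λ₀ = 6×38 − 183 = 45°; Δλ = -2.9656°.
Transverse Mercator on WGS84 with k₀ = 0.9996 gives E = 328011.038 m, N = 3493256.975 m.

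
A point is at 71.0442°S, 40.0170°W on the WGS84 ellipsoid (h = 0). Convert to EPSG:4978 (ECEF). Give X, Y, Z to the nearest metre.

X 1591518 m, Y -1336247 m, Z -6009886 m

WGS84: a = 6378137 m, e² = 0.006694380; N(φ) = a/√(1−e²sin²φ) = 6397319.295 m.
X = (N+h)·cosφ·cosλ = 1591517.927 m; Y = (N+h)·cosφ·sinλ = -1336246.999 m; Z = (N(1−e²)+h)·sinφ = -6009885.541 m.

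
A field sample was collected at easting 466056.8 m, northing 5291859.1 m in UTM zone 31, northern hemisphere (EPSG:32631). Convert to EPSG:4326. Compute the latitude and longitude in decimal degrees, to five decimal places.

lat 47.77920°, lon 2.54690°

Zone 31N: λ₀ = 3°, k₀ = 0.9996, false easting 500000 m.
Meridian distance M = (N − FN)/k₀ = 5293976.7 m.
Inverse transverse Mercator on WGS84 gives φ = 47.77920009°, λ = 2.54689946°.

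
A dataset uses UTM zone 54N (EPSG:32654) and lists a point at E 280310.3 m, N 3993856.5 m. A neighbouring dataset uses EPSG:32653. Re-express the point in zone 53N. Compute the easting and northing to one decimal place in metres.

UTM 54N → geographic: φ = 36.06450003°, λ = 138.56069989°.
UTM 53N (λ₀ = 135°) forward: E = 820719.746 m, N = 3996973.658 m.

E 820719.7 m, N 3996973.7 m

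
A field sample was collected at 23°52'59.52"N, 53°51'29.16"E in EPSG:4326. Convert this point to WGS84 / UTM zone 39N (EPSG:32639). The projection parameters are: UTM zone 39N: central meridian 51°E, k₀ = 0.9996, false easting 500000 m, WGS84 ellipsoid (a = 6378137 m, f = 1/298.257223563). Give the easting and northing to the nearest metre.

E 791044 m, N 2644236 m

Zone 39 central meridian λ₀ = 6×39 − 183 = 51°; Δλ = +2.8581°.
Transverse Mercator on WGS84 with k₀ = 0.9996 gives E = 791043.880 m, N = 2644235.922 m.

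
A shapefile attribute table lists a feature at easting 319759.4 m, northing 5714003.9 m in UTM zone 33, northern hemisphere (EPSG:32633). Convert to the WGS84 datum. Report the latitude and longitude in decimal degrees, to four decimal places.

lat 51.5483°, lon 12.4004°

Zone 33N: λ₀ = 15°, k₀ = 0.9996, false easting 500000 m.
Meridian distance M = (N − FN)/k₀ = 5716290.4 m.
Inverse transverse Mercator on WGS84 gives φ = 51.54829980°, λ = 12.40039984°.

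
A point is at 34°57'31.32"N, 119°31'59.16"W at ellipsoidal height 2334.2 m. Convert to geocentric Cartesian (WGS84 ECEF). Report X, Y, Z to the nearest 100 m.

X -2580500 m, Y -4554800 m, Z 3635500 m

WGS84: a = 6378137 m, e² = 0.006694380; N(φ) = a/√(1−e²sin²φ) = 6385157.670 m.
X = (N+h)·cosφ·cosλ = -2580452.616 m; Y = (N+h)·cosφ·sinλ = -4554792.974 m; Z = (N(1−e²)+h)·sinφ = 3635450.211 m.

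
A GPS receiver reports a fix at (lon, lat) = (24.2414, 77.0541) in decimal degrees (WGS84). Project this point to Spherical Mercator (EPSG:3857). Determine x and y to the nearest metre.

x 2698540 m, y 13880917 m

Web Mercator is spherical with R = a = 6378137 m.
x = R·λ = 6378137 × 0.423092245 = 2698540.304 m.
y = R·ln tan(π/4 + φ/2) = 6378137 × 2.176327898 = 13880917.488 m.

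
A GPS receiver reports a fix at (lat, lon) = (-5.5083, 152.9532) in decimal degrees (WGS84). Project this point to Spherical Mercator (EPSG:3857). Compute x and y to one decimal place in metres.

x 17026672.3 m, y -614127.9 m

Web Mercator is spherical with R = a = 6378137 m.
x = R·λ = 6378137 × 2.669536941 = 17026672.339 m.
y = R·ln tan(π/4 + φ/2) = 6378137 × -0.096286407 = -614127.895 m.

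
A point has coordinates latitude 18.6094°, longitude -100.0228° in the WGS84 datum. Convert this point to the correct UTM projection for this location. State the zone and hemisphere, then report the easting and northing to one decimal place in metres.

Longitude -100.0228° lies in the 6° band [-102°, -96°), giving zone 14; latitude is north of the equator, so 14N.
Zone 14 central meridian λ₀ = 6×14 − 183 = -99°; Δλ = -1.0228°.
Transverse Mercator on WGS84 with k₀ = 0.9996 gives E = 392097.129 m, N = 2057916.692 m.

Zone 14N: E 392097.1 m, N 2057916.7 m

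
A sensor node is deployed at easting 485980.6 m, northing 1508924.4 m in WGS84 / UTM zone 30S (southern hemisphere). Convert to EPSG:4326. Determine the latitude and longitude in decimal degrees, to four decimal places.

lat -76.5003°, lon -3.5380°

Zone 30S: λ₀ = -3°, k₀ = 0.9996, false easting 500000 m, false northing 10000000 m.
Meridian distance M = (N − FN)/k₀ = -8494473.4 m.
Inverse transverse Mercator on WGS84 gives φ = -76.50029975°, λ = -3.53800096°.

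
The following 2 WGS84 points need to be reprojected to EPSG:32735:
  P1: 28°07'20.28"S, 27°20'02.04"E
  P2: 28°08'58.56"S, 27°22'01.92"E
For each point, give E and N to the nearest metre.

P1: E 532793 m, N 6889205 m; P2: E 536054 m, N 6886171 m

UTM zone 35S: λ₀ = 27°, k₀ = 0.9996.
P1 (-28.1223°, 27.3339°) → (532792.854, 6889204.672) m.
P2 (-28.1496°, 27.3672°) → (536054.184, 6886170.984) m.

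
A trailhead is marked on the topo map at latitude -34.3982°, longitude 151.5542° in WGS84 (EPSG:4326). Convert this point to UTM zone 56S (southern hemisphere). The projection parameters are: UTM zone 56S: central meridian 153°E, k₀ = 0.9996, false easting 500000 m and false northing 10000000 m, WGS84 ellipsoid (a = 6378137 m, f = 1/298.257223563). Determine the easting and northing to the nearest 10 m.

E 367100 m, N 6192740 m

Zone 56 central meridian λ₀ = 6×56 − 183 = 153°; Δλ = -1.4458°.
Transverse Mercator on WGS84 with k₀ = 0.9996 gives E = 367104.593 m, N = 6192743.583 m.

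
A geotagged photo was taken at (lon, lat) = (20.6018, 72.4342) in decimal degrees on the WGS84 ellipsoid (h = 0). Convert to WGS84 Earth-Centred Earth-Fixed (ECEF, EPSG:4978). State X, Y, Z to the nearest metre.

WGS84: a = 6378137 m, e² = 0.006694380; N(φ) = a/√(1−e²sin²φ) = 6397630.306 m.
X = (N+h)·cosφ·cosλ = 1807332.166 m; Y = (N+h)·cosφ·sinλ = 679396.302 m; Z = (N(1−e²)+h)·sinφ = 6058483.963 m.

X 1807332 m, Y 679396 m, Z 6058484 m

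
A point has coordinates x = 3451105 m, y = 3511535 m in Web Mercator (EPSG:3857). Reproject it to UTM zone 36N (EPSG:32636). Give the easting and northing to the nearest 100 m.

Web Mercator inverse (R = 6378137 m) → φ = 30.06210218°, λ = 31.00180369°.
UTM 36N forward: E = 307379.104 m, N = 3327349.811 m.

E 307400 m, N 3327300 m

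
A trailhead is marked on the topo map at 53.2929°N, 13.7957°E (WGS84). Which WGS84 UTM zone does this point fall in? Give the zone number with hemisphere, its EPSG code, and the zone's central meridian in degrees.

Zone 33N (EPSG:32633), central meridian 15°

UTM zone = ⌊(λ + 180)/6⌋ + 1; 13.7957° ∈ [12°, 18°) → zone 33.
Hemisphere: N (φ ≥ 0).
Central meridian λ₀ = 6×33 − 183 = 15°.
EPSG code: 32633.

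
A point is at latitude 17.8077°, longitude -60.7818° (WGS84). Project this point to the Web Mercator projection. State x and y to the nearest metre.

x -6766199 m, y 2015052 m

Web Mercator is spherical with R = a = 6378137 m.
x = R·λ = 6378137 × -1.060842535 = -6766199.025 m.
y = R·ln tan(π/4 + φ/2) = 6378137 × 0.315931187 = 2015052.390 m.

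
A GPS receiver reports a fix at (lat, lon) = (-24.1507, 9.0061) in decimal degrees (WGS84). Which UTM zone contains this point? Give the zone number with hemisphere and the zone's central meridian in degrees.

UTM zone = ⌊(λ + 180)/6⌋ + 1; 9.0061° ∈ [6°, 12°) → zone 32.
Hemisphere: S (φ < 0).
Central meridian λ₀ = 6×32 − 183 = 9°.

Zone 32S, central meridian 9°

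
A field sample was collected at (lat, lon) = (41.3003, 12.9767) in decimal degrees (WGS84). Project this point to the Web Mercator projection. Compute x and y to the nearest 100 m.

x 1444600 m, y 5056700 m

Web Mercator is spherical with R = a = 6378137 m.
x = R·λ = 6378137 × 0.226486141 = 1444559.636 m.
y = R·ln tan(π/4 + φ/2) = 6378137 × 0.792823557 = 5056737.262 m.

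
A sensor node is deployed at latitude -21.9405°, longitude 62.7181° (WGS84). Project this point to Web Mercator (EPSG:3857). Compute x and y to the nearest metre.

x 6981747 m, y -2504383 m

Web Mercator is spherical with R = a = 6378137 m.
x = R·λ = 6378137 × 1.094637346 = 6981746.956 m.
y = R·ln tan(π/4 + φ/2) = 6378137 × -0.392651184 = -2504383.046 m.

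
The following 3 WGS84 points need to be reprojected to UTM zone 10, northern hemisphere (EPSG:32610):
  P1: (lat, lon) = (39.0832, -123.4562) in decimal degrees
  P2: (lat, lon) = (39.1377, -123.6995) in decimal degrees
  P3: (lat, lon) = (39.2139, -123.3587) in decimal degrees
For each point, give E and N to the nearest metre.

P1: E 460543 m, N 4326108 m; P2: E 439546 m, N 4332290 m; P3: E 469033 m, N 4340575 m

UTM zone 10N: λ₀ = -123°, k₀ = 0.9996.
P1 (39.0832°, -123.4562°) → (460543.061, 4326108.476) m.
P2 (39.1377°, -123.6995°) → (439546.339, 4332290.412) m.
P3 (39.2139°, -123.3587°) → (469033.233, 4340575.016) m.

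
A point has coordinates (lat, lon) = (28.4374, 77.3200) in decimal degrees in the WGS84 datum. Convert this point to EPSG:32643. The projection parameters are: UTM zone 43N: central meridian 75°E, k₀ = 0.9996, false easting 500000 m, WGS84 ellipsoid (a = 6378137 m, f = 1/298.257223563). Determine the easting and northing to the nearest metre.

Zone 43 central meridian λ₀ = 6×43 − 183 = 75°; Δλ = +2.3200°.
Transverse Mercator on WGS84 with k₀ = 0.9996 gives E = 727214.719 m, N = 3147848.310 m.

E 727215 m, N 3147848 m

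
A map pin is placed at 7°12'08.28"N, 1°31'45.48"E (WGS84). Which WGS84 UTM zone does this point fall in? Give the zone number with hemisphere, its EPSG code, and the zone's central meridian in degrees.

Zone 31N (EPSG:32631), central meridian 3°

UTM zone = ⌊(λ + 180)/6⌋ + 1; 1.5293° ∈ [0°, 6°) → zone 31.
Hemisphere: N (φ ≥ 0).
Central meridian λ₀ = 6×31 − 183 = 3°.
EPSG code: 32631.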